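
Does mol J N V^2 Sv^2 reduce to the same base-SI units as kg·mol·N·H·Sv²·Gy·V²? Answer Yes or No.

No

Left side:
  J = N·m (work = force × distance),
      = kg·m²·s⁻².
  N = kg·m/s² = kg·m·s⁻² (force = mass × acceleration).
  V = W/A (potential = power per current),
      = kg·m²·s⁻³·A⁻¹.
  So V² = kg²·m⁴·s⁻⁶·A⁻².
  Sv = J/kg (equivalent dose = energy per mass),
      = m²·s⁻².
  So Sv² = m⁴·s⁻⁴.
  Combining: mol·J·N·V²·Sv² = mol · (kg·m²·s⁻²) · (kg·m·s⁻²) · (kg²·m⁴·s⁻⁶·A⁻²) · (m⁴·s⁻⁴) = kg⁴·m¹¹·s⁻¹⁴·A⁻²·mol.
Right side:
  N = kg·m·s⁻².
  H = kg·m²·s⁻²·A⁻².
  Sv = m²·s⁻².
  So Sv² = m⁴·s⁻⁴.
  Gy = m²·s⁻².
  V = kg·m²·s⁻³·A⁻¹.
  So V² = kg²·m⁴·s⁻⁶·A⁻².
  Combining: kg·mol·N·H·Sv²·Gy·V² = kg · mol · (kg·m·s⁻²) · (kg·m²·s⁻²·A⁻²) · (m⁴·s⁻⁴) · (m²·s⁻²) · (kg²·m⁴·s⁻⁶·A⁻²) = kg⁵·m¹³·s⁻¹⁶·A⁻⁴·mol.
Left is kg⁴·m¹¹·s⁻¹⁴·A⁻²·mol; right is kg⁵·m¹³·s⁻¹⁶·A⁻⁴·mol — different.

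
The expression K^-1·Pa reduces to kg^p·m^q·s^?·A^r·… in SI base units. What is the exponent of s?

-2

Pa = N/m² (pressure = force per area),
    = kg·m⁻¹·s⁻².
Combining: K⁻¹·Pa = K⁻¹ · (kg·m⁻¹·s⁻²) = kg·m⁻¹·s⁻²·K⁻¹.
The exponent of s is -2.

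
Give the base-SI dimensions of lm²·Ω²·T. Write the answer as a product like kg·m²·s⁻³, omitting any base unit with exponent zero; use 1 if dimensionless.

kg³·m⁴·s⁻⁸·A⁻⁵·cd²

lm = cd·sr = cd (luminous flux; sr is dimensionless).
So lm² = cd².
Ω = V/A (resistance = voltage per current),
    = kg·m²·s⁻³·A⁻².
So Ω² = kg²·m⁴·s⁻⁶·A⁻⁴.
T = Wb/m² (flux density = flux per area),
    = kg·s⁻²·A⁻¹.
Combining: lm²·Ω²·T = cd² · (kg²·m⁴·s⁻⁶·A⁻⁴) · (kg·s⁻²·A⁻¹) = kg³·m⁴·s⁻⁸·A⁻⁵·cd².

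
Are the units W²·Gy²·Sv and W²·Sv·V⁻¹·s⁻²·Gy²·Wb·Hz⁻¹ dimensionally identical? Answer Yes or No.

Left side:
  W = kg·m²·s⁻³.
  So W² = kg²·m⁴·s⁻⁶.
  Gy = m²·s⁻².
  So Gy² = m⁴·s⁻⁴.
  Sv = m²·s⁻².
  Combining: W²·Gy²·Sv = (kg²·m⁴·s⁻⁶) · (m⁴·s⁻⁴) · (m²·s⁻²) = kg²·m¹⁰·s⁻¹².
Right side:
  W = kg·m²·s⁻³.
  So W² = kg²·m⁴·s⁻⁶.
  Sv = m²·s⁻².
  V = kg·m²·s⁻³·A⁻¹.
  So V⁻¹ = kg⁻¹·m⁻²·s³·A.
  Gy = m²·s⁻².
  So Gy² = m⁴·s⁻⁴.
  Wb = kg·m²·s⁻²·A⁻¹.
  Hz = s⁻¹.
  So Hz⁻¹ = s.
  Combining: W²·Sv·V⁻¹·s⁻²·Gy²·Wb·Hz⁻¹ = (kg²·m⁴·s⁻⁶) · (m²·s⁻²) · (kg⁻¹·m⁻²·s³·A) · s⁻² · (m⁴·s⁻⁴) · (kg·m²·s⁻²·A⁻¹) · s = kg²·m¹⁰·s⁻¹².
Both reduce to kg²·m¹⁰·s⁻¹².

Yes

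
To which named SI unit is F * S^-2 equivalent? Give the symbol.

F = C/V (capacitance = charge per voltage),
    = A·s/(kg·m²·s⁻³·A⁻¹) (substituting C and V),
    = kg⁻¹·m⁻²·s⁴·A².
S = 1/Ω (conductance is reciprocal resistance),
    = kg⁻¹·m⁻²·s³·A².
So S⁻² = kg²·m⁴·s⁻⁶·A⁻⁴.
Combining: F·S⁻² = (kg⁻¹·m⁻²·s⁴·A²) · (kg²·m⁴·s⁻⁶·A⁻⁴) = kg·m²·s⁻²·A⁻².
kg·m²·s⁻²·A⁻² is the base-SI form of the henry.

H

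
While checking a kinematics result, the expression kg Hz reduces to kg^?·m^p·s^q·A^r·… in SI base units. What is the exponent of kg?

1

Hz = 1/s = s⁻¹ (frequency is cycles per second).
Combining: kg·Hz = kg · s⁻¹ = kg·s⁻¹.
The exponent of kg is 1.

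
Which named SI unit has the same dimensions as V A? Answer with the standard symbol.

V = W/A (potential = power per current),
    = kg·m²·s⁻³·A⁻¹.
Combining: V·A = (kg·m²·s⁻³·A⁻¹) · A = kg·m²·s⁻³.
kg·m²·s⁻³ is the base-SI form of the watt.

W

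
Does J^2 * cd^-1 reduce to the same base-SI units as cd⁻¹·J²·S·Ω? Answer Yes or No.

Yes

Left side:
  J = N·m (work = force × distance),
      = kg·m²·s⁻².
  So J² = kg²·m⁴·s⁻⁴.
  Combining: J²·cd⁻¹ = (kg²·m⁴·s⁻⁴) · cd⁻¹ = kg²·m⁴·s⁻⁴·cd⁻¹.
Right side:
  J = kg·m²·s⁻².
  So J² = kg²·m⁴·s⁻⁴.
  S = kg⁻¹·m⁻²·s³·A².
  Ω = kg·m²·s⁻³·A⁻².
  Combining: cd⁻¹·J²·S·Ω = cd⁻¹ · (kg²·m⁴·s⁻⁴) · (kg⁻¹·m⁻²·s³·A²) · (kg·m²·s⁻³·A⁻²) = kg²·m⁴·s⁻⁴·cd⁻¹.
Both reduce to kg²·m⁴·s⁻⁴·cd⁻¹.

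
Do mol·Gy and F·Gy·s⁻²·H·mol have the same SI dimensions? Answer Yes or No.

Left side:
  Gy = J/kg (absorbed dose = energy per mass),
      = m²·s⁻².
  Combining: mol·Gy = mol · (m²·s⁻²) = m²·s⁻²·mol.
Right side:
  F = C/V (capacitance = charge per voltage),
      = A·s/(kg·m²·s⁻³·A⁻¹) (substituting C and V),
      = kg⁻¹·m⁻²·s⁴·A².
  Gy = J/kg (absorbed dose = energy per mass),
      = m²·s⁻².
  H = Wb/A (inductance = flux per current),
      = kg·m²·s⁻²·A⁻².
  Combining: F·Gy·s⁻²·H·mol = (kg⁻¹·m⁻²·s⁴·A²) · (m²·s⁻²) · s⁻² · (kg·m²·s⁻²·A⁻²) · mol = m²·s⁻²·mol.
Both reduce to m²·s⁻²·mol.

Yes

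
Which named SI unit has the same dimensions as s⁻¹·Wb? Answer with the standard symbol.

Wb = kg·m²·s⁻²·A⁻¹.
Combining: s⁻¹·Wb = s⁻¹ · (kg·m²·s⁻²·A⁻¹) = kg·m²·s⁻³·A⁻¹.
kg·m²·s⁻³·A⁻¹ is the base-SI form of the volt.

V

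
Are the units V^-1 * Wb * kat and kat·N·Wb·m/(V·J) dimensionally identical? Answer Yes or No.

Yes

Left side:
  V = W/A (potential = power per current),
      = kg·m²·s⁻³·A⁻¹.
  So V⁻¹ = kg⁻¹·m⁻²·s³·A.
  Wb = V·s (flux: a volt is a weber per second),
      = kg·m²·s⁻²·A⁻¹.
  kat = mol/s = s⁻¹·mol (catalytic activity).
  Combining: V⁻¹·Wb·kat = (kg⁻¹·m⁻²·s³·A) · (kg·m²·s⁻²·A⁻¹) · (s⁻¹·mol) = mol.
Right side:
  kat = s⁻¹·mol.
  V = kg·m²·s⁻³·A⁻¹.
  So V⁻¹ = kg⁻¹·m⁻²·s³·A.
  N = kg·m·s⁻².
  Wb = kg·m²·s⁻²·A⁻¹.
  J = kg·m²·s⁻².
  So J⁻¹ = kg⁻¹·m⁻²·s².
  Combining: kat·V⁻¹·N·Wb·m·J⁻¹ = (s⁻¹·mol) · (kg⁻¹·m⁻²·s³·A) · (kg·m·s⁻²) · (kg·m²·s⁻²·A⁻¹) · m · (kg⁻¹·m⁻²·s²) = mol.
Both reduce to mol.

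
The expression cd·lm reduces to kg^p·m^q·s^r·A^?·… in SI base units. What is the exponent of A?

0

lm = cd·sr = cd (luminous flux; sr is dimensionless).
Combining: cd·lm = cd · cd = cd².
The exponent of A is 0.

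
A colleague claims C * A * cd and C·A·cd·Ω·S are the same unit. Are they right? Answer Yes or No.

Yes

Left side:
  C = A·s = s·A (charge = current × time).
  Combining: C·A·cd = (s·A) · A · cd = s·A²·cd.
Right side:
  C = A·s = s·A (charge = current × time).
  Ω = V/A (resistance = voltage per current),
      = kg·m²·s⁻³·A⁻².
  S = 1/Ω (conductance is reciprocal resistance),
      = kg⁻¹·m⁻²·s³·A².
  Combining: C·A·cd·Ω·S = (s·A) · A · cd · (kg·m²·s⁻³·A⁻²) · (kg⁻¹·m⁻²·s³·A²) = s·A²·cd.
Both reduce to s·A²·cd.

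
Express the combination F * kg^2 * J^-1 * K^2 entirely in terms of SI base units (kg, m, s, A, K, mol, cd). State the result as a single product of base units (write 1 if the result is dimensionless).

m⁻⁴·s⁶·A²·K²

F = C/V (capacitance = charge per voltage),
    = A·s/(kg·m²·s⁻³·A⁻¹) (substituting C and V),
    = kg⁻¹·m⁻²·s⁴·A².
J = N·m (work = force × distance),
    = kg·m²·s⁻².
So J⁻¹ = kg⁻¹·m⁻²·s².
Combining: F·kg²·J⁻¹·K² = (kg⁻¹·m⁻²·s⁴·A²) · kg² · (kg⁻¹·m⁻²·s²) · K² = m⁻⁴·s⁶·A²·K².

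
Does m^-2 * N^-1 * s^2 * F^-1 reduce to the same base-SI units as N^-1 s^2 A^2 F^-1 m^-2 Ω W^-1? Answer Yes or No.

Left side:
  N = kg·m/s² = kg·m·s⁻² (force = mass × acceleration).
  So N⁻¹ = kg⁻¹·m⁻¹·s².
  F = C/V (capacitance = charge per voltage),
      = A·s/(kg·m²·s⁻³·A⁻¹) (substituting C and V),
      = kg⁻¹·m⁻²·s⁴·A².
  So F⁻¹ = kg·m²·s⁻⁴·A⁻².
  Combining: m⁻²·N⁻¹·s²·F⁻¹ = m⁻² · (kg⁻¹·m⁻¹·s²) · s² · (kg·m²·s⁻⁴·A⁻²) = m⁻¹·A⁻².
Right side:
  N = kg·m/s² = kg·m·s⁻² (force = mass × acceleration).
  So N⁻¹ = kg⁻¹·m⁻¹·s².
  F = C/V (capacitance = charge per voltage),
      = A·s/(kg·m²·s⁻³·A⁻¹) (substituting C and V),
      = kg⁻¹·m⁻²·s⁴·A².
  So F⁻¹ = kg·m²·s⁻⁴·A⁻².
  Ω = V/A (resistance = voltage per current),
      = kg·m²·s⁻³·A⁻².
  W = J/s (power = energy per time),
      = kg·m²·s⁻³.
  So W⁻¹ = kg⁻¹·m⁻²·s³.
  Combining: N⁻¹·s²·A²·F⁻¹·m⁻²·Ω·W⁻¹ = (kg⁻¹·m⁻¹·s²) · s² · A² · (kg·m²·s⁻⁴·A⁻²) · m⁻² · (kg·m²·s⁻³·A⁻²) · (kg⁻¹·m⁻²·s³) = m⁻¹·A⁻².
Both reduce to m⁻¹·A⁻².

Yes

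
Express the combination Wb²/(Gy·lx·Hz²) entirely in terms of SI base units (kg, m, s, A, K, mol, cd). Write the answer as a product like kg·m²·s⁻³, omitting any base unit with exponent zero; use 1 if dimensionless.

kg²·m⁴·A⁻²·cd⁻¹

Gy = J/kg (absorbed dose = energy per mass),
    = m²·s⁻².
So Gy⁻¹ = m⁻²·s².
lx = lm/m² (illuminance = luminous flux per area),
    = m⁻²·cd.
So lx⁻¹ = m²·cd⁻¹.
Hz = 1/s = s⁻¹ (frequency is cycles per second).
So Hz⁻² = s².
Wb = V·s (flux: a volt is a weber per second),
    = kg·m²·s⁻²·A⁻¹.
So Wb² = kg²·m⁴·s⁻⁴·A⁻².
Combining: Gy⁻¹·lx⁻¹·Hz⁻²·Wb² = (m⁻²·s²) · (m²·cd⁻¹) · s² · (kg²·m⁴·s⁻⁴·A⁻²) = kg²·m⁴·A⁻²·cd⁻¹.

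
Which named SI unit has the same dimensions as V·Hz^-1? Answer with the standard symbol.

Wb

V = W/A (potential = power per current),
    = kg·m²·s⁻³·A⁻¹.
Hz = 1/s = s⁻¹ (frequency is cycles per second).
So Hz⁻¹ = s.
Combining: V·Hz⁻¹ = (kg·m²·s⁻³·A⁻¹) · s = kg·m²·s⁻²·A⁻¹.
kg·m²·s⁻²·A⁻¹ is the base-SI form of the weber.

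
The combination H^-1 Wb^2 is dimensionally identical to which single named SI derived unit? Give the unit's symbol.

H = Wb/A (inductance = flux per current),
    = kg·m²·s⁻²·A⁻².
So H⁻¹ = kg⁻¹·m⁻²·s²·A².
Wb = V·s (flux: a volt is a weber per second),
    = kg·m²·s⁻²·A⁻¹.
So Wb² = kg²·m⁴·s⁻⁴·A⁻².
Combining: H⁻¹·Wb² = (kg⁻¹·m⁻²·s²·A²) · (kg²·m⁴·s⁻⁴·A⁻²) = kg·m²·s⁻².
kg·m²·s⁻² is the base-SI form of the joule.

J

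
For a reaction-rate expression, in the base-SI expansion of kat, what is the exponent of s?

-1

kat = mol/s = s⁻¹·mol (catalytic activity).
The exponent of s is -1.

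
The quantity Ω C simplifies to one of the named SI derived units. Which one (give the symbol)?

Wb

Ω = V/A (resistance = voltage per current),
    = kg·m²·s⁻³·A⁻².
C = A·s = s·A (charge = current × time).
Combining: Ω·C = (kg·m²·s⁻³·A⁻²) · (s·A) = kg·m²·s⁻²·A⁻¹.
kg·m²·s⁻²·A⁻¹ is the base-SI form of the weber.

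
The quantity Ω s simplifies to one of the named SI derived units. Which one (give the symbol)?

Ω = V/A (resistance = voltage per current),
    = kg·m²·s⁻³·A⁻².
Combining: Ω·s = (kg·m²·s⁻³·A⁻²) · s = kg·m²·s⁻²·A⁻².
kg·m²·s⁻²·A⁻² is the base-SI form of the henry.

H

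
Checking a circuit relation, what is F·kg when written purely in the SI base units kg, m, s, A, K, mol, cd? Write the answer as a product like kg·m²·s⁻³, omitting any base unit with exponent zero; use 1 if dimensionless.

F = C/V (capacitance = charge per voltage),
    = A·s/(kg·m²·s⁻³·A⁻¹) (substituting C and V),
    = kg⁻¹·m⁻²·s⁴·A².
Combining: F·kg = (kg⁻¹·m⁻²·s⁴·A²) · kg = m⁻²·s⁴·A².

m⁻²·s⁴·A²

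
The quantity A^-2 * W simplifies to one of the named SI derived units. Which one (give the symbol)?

Ω

W = J/s (power = energy per time),
    = kg·m²·s⁻³.
Combining: A⁻²·W = A⁻² · (kg·m²·s⁻³) = kg·m²·s⁻³·A⁻².
kg·m²·s⁻³·A⁻² is the base-SI form of the ohm.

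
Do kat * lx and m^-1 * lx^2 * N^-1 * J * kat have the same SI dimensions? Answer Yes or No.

Left side:
  kat = mol/s = s⁻¹·mol (catalytic activity).
  lx = lm/m² (illuminance = luminous flux per area),
      = m⁻²·cd.
  Combining: kat·lx = (s⁻¹·mol) · (m⁻²·cd) = m⁻²·s⁻¹·mol·cd.
Right side:
  lx = lm/m² (illuminance = luminous flux per area),
      = m⁻²·cd.
  So lx² = m⁻⁴·cd².
  N = kg·m/s² = kg·m·s⁻² (force = mass × acceleration).
  So N⁻¹ = kg⁻¹·m⁻¹·s².
  J = N·m (work = force × distance),
      = kg·m²·s⁻².
  kat = mol/s = s⁻¹·mol (catalytic activity).
  Combining: m⁻¹·lx²·N⁻¹·J·kat = m⁻¹ · (m⁻⁴·cd²) · (kg⁻¹·m⁻¹·s²) · (kg·m²·s⁻²) · (s⁻¹·mol) = m⁻⁴·s⁻¹·mol·cd².
Left is m⁻²·s⁻¹·mol·cd; right is m⁻⁴·s⁻¹·mol·cd² — different.

No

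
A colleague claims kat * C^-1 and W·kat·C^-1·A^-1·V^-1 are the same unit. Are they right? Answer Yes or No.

Left side:
  kat = s⁻¹·mol.
  C = s·A.
  So C⁻¹ = s⁻¹·A⁻¹.
  Combining: kat·C⁻¹ = (s⁻¹·mol) · (s⁻¹·A⁻¹) = s⁻²·A⁻¹·mol.
Right side:
  W = kg·m²·s⁻³.
  kat = s⁻¹·mol.
  C = s·A.
  So C⁻¹ = s⁻¹·A⁻¹.
  V = kg·m²·s⁻³·A⁻¹.
  So V⁻¹ = kg⁻¹·m⁻²·s³·A.
  Combining: W·kat·C⁻¹·A⁻¹·V⁻¹ = (kg·m²·s⁻³) · (s⁻¹·mol) · (s⁻¹·A⁻¹) · A⁻¹ · (kg⁻¹·m⁻²·s³·A) = s⁻²·A⁻¹·mol.
Both reduce to s⁻²·A⁻¹·mol.

Yes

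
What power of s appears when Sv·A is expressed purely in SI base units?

Sv = J/kg (equivalent dose = energy per mass),
    = m²·s⁻².
Combining: Sv·A = (m²·s⁻²) · A = m²·s⁻²·A.
The exponent of s is -2.

-2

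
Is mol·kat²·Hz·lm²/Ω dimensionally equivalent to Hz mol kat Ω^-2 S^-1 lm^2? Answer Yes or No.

Left side:
  kat = s⁻¹·mol.
  So kat² = s⁻²·mol².
  Ω = kg·m²·s⁻³·A⁻².
  So Ω⁻¹ = kg⁻¹·m⁻²·s³·A².
  Hz = s⁻¹.
  lm = cd.
  So lm² = cd².
  Combining: mol·kat²·Ω⁻¹·Hz·lm² = mol · (s⁻²·mol²) · (kg⁻¹·m⁻²·s³·A²) · s⁻¹ · cd² = kg⁻¹·m⁻²·A²·mol³·cd².
Right side:
  Hz = s⁻¹.
  kat = s⁻¹·mol.
  Ω = kg·m²·s⁻³·A⁻².
  So Ω⁻² = kg⁻²·m⁻⁴·s⁶·A⁴.
  S = kg⁻¹·m⁻²·s³·A².
  So S⁻¹ = kg·m²·s⁻³·A⁻².
  lm = cd.
  So lm² = cd².
  Combining: Hz·mol·kat·Ω⁻²·S⁻¹·lm² = s⁻¹ · mol · (s⁻¹·mol) · (kg⁻²·m⁻⁴·s⁶·A⁴) · (kg·m²·s⁻³·A⁻²) · cd² = kg⁻¹·m⁻²·s·A²·mol²·cd².
Left is kg⁻¹·m⁻²·A²·mol³·cd²; right is kg⁻¹·m⁻²·s·A²·mol²·cd² — different.

No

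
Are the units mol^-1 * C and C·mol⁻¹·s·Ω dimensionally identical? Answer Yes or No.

No

Left side:
  C = s·A.
  Combining: mol⁻¹·C = mol⁻¹ · (s·A) = s·A·mol⁻¹.
Right side:
  C = A·s = s·A (charge = current × time).
  Ω = V/A (resistance = voltage per current),
      = kg·m²·s⁻³·A⁻².
  Combining: C·mol⁻¹·s·Ω = (s·A) · mol⁻¹ · s · (kg·m²·s⁻³·A⁻²) = kg·m²·s⁻¹·A⁻¹·mol⁻¹.
Left is s·A·mol⁻¹; right is kg·m²·s⁻¹·A⁻¹·mol⁻¹ — different.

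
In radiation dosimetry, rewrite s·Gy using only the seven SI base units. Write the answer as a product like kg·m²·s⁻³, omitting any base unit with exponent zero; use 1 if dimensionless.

m²·s⁻¹

Gy = m²·s⁻².
Combining: s·Gy = s · (m²·s⁻²) = m²·s⁻¹.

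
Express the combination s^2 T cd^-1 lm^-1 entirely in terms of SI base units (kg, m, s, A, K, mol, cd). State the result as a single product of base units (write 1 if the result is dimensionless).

T = Wb/m² (flux density = flux per area),
    = kg·s⁻²·A⁻¹.
lm = cd·sr = cd (luminous flux; sr is dimensionless).
So lm⁻¹ = cd⁻¹.
Combining: s²·T·cd⁻¹·lm⁻¹ = s² · (kg·s⁻²·A⁻¹) · cd⁻¹ · cd⁻¹ = kg·A⁻¹·cd⁻².

kg·A⁻¹·cd⁻²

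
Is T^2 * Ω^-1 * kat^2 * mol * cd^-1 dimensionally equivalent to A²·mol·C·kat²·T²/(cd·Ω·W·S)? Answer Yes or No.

No

Left side:
  T = Wb/m² (flux density = flux per area),
      = kg·s⁻²·A⁻¹.
  So T² = kg²·s⁻⁴·A⁻².
  Ω = V/A (resistance = voltage per current),
      = kg·m²·s⁻³·A⁻².
  So Ω⁻¹ = kg⁻¹·m⁻²·s³·A².
  kat = mol/s = s⁻¹·mol (catalytic activity).
  So kat² = s⁻²·mol².
  Combining: T²·Ω⁻¹·kat²·mol·cd⁻¹ = (kg²·s⁻⁴·A⁻²) · (kg⁻¹·m⁻²·s³·A²) · (s⁻²·mol²) · mol · cd⁻¹ = kg·m⁻²·s⁻³·mol³·cd⁻¹.
Right side:
  Ω = V/A (resistance = voltage per current),
      = kg·m²·s⁻³·A⁻².
  So Ω⁻¹ = kg⁻¹·m⁻²·s³·A².
  W = J/s (power = energy per time),
      = kg·m²·s⁻³.
  So W⁻¹ = kg⁻¹·m⁻²·s³.
  S = 1/Ω (conductance is reciprocal resistance),
      = kg⁻¹·m⁻²·s³·A².
  So S⁻¹ = kg·m²·s⁻³·A⁻².
  C = A·s = s·A (charge = current × time).
  kat = mol/s = s⁻¹·mol (catalytic activity).
  So kat² = s⁻²·mol².
  T = Wb/m² (flux density = flux per area),
      = kg·s⁻²·A⁻¹.
  So T² = kg²·s⁻⁴·A⁻².
  Combining: cd⁻¹·Ω⁻¹·A²·W⁻¹·S⁻¹·mol·C·kat²·T² = cd⁻¹ · (kg⁻¹·m⁻²·s³·A²) · A² · (kg⁻¹·m⁻²·s³) · (kg·m²·s⁻³·A⁻²) · mol · (s·A) · (s⁻²·mol²) · (kg²·s⁻⁴·A⁻²) = kg·m⁻²·s⁻²·A·mol³·cd⁻¹.
Left is kg·m⁻²·s⁻³·mol³·cd⁻¹; right is kg·m⁻²·s⁻²·A·mol³·cd⁻¹ — different.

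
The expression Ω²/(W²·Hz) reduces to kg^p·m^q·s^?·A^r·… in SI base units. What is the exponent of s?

Ω = V/A (resistance = voltage per current),
    = kg·m²·s⁻³·A⁻².
So Ω² = kg²·m⁴·s⁻⁶·A⁻⁴.
W = J/s (power = energy per time),
    = kg·m²·s⁻³.
So W⁻² = kg⁻²·m⁻⁴·s⁶.
Hz = 1/s = s⁻¹ (frequency is cycles per second).
So Hz⁻¹ = s.
Combining: Ω²·W⁻²·Hz⁻¹ = (kg²·m⁴·s⁻⁶·A⁻⁴) · (kg⁻²·m⁻⁴·s⁶) · s = s·A⁻⁴.
The exponent of s is 1.

1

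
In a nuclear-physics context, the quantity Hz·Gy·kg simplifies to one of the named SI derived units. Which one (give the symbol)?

W

Hz = s⁻¹.
Gy = m²·s⁻².
Combining: Hz·Gy·kg = s⁻¹ · (m²·s⁻²) · kg = kg·m²·s⁻³.
kg·m²·s⁻³ is the base-SI form of the watt.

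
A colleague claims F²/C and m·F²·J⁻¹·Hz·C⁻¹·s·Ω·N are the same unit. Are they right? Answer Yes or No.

No

Left side:
  F = C/V (capacitance = charge per voltage),
      = A·s/(kg·m²·s⁻³·A⁻¹) (substituting C and V),
      = kg⁻¹·m⁻²·s⁴·A².
  So F² = kg⁻²·m⁻⁴·s⁸·A⁴.
  C = A·s = s·A (charge = current × time).
  So C⁻¹ = s⁻¹·A⁻¹.
  Combining: F²·C⁻¹ = (kg⁻²·m⁻⁴·s⁸·A⁴) · (s⁻¹·A⁻¹) = kg⁻²·m⁻⁴·s⁷·A³.
Right side:
  F = kg⁻¹·m⁻²·s⁴·A².
  So F² = kg⁻²·m⁻⁴·s⁸·A⁴.
  J = kg·m²·s⁻².
  So J⁻¹ = kg⁻¹·m⁻²·s².
  Hz = s⁻¹.
  C = s·A.
  So C⁻¹ = s⁻¹·A⁻¹.
  Ω = kg·m²·s⁻³·A⁻².
  N = kg·m·s⁻².
  Combining: m·F²·J⁻¹·Hz·C⁻¹·s·Ω·N = m · (kg⁻²·m⁻⁴·s⁸·A⁴) · (kg⁻¹·m⁻²·s²) · s⁻¹ · (s⁻¹·A⁻¹) · s · (kg·m²·s⁻³·A⁻²) · (kg·m·s⁻²) = kg⁻¹·m⁻²·s⁴·A.
Left is kg⁻²·m⁻⁴·s⁷·A³; right is kg⁻¹·m⁻²·s⁴·A — different.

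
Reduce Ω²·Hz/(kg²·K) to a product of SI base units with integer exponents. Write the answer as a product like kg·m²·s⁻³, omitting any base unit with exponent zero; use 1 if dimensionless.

m⁴·s⁻⁷·A⁻⁴·K⁻¹

Ω = V/A (resistance = voltage per current),
    = kg·m²·s⁻³·A⁻².
So Ω² = kg²·m⁴·s⁻⁶·A⁻⁴.
Hz = 1/s = s⁻¹ (frequency is cycles per second).
Combining: kg⁻²·Ω²·K⁻¹·Hz = kg⁻² · (kg²·m⁴·s⁻⁶·A⁻⁴) · K⁻¹ · s⁻¹ = m⁴·s⁻⁷·A⁻⁴·K⁻¹.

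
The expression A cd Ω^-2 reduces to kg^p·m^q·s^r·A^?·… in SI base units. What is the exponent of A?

Ω = V/A (resistance = voltage per current),
    = kg·m²·s⁻³·A⁻².
So Ω⁻² = kg⁻²·m⁻⁴·s⁶·A⁴.
Combining: A·cd·Ω⁻² = A · cd · (kg⁻²·m⁻⁴·s⁶·A⁴) = kg⁻²·m⁻⁴·s⁶·A⁵·cd.
The exponent of A is 5.

5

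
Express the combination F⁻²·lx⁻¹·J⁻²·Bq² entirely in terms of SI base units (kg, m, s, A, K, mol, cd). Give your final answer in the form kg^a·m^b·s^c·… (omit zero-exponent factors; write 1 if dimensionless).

m²·s⁻⁶·A⁻⁴·cd⁻¹

F = C/V (capacitance = charge per voltage),
    = A·s/(kg·m²·s⁻³·A⁻¹) (substituting C and V),
    = kg⁻¹·m⁻²·s⁴·A².
So F⁻² = kg²·m⁴·s⁻⁸·A⁻⁴.
lx = lm/m² (illuminance = luminous flux per area),
    = m⁻²·cd.
So lx⁻¹ = m²·cd⁻¹.
J = N·m (work = force × distance),
    = kg·m²·s⁻².
So J⁻² = kg⁻²·m⁻⁴·s⁴.
Bq = 1/s = s⁻¹ (activity is decays per second).
So Bq² = s⁻².
Combining: F⁻²·lx⁻¹·J⁻²·Bq² = (kg²·m⁴·s⁻⁸·A⁻⁴) · (m²·cd⁻¹) · (kg⁻²·m⁻⁴·s⁴) · s⁻² = m²·s⁻⁶·A⁻⁴·cd⁻¹.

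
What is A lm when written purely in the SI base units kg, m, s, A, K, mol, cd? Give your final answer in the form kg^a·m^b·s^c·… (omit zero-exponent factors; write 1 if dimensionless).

lm = cd.
Combining: A·lm = A · cd = A·cd.

A·cd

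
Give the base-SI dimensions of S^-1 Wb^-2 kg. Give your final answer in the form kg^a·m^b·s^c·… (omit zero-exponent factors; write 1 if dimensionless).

m⁻²·s

S = kg⁻¹·m⁻²·s³·A².
So S⁻¹ = kg·m²·s⁻³·A⁻².
Wb = kg·m²·s⁻²·A⁻¹.
So Wb⁻² = kg⁻²·m⁻⁴·s⁴·A².
Combining: S⁻¹·Wb⁻²·kg = (kg·m²·s⁻³·A⁻²) · (kg⁻²·m⁻⁴·s⁴·A²) · kg = m⁻²·s.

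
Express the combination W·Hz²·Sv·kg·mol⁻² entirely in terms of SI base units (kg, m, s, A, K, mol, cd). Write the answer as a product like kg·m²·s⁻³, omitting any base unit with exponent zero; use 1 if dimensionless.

W = kg·m²·s⁻³.
Hz = s⁻¹.
So Hz² = s⁻².
Sv = m²·s⁻².
Combining: W·Hz²·Sv·kg·mol⁻² = (kg·m²·s⁻³) · s⁻² · (m²·s⁻²) · kg · mol⁻² = kg²·m⁴·s⁻⁷·mol⁻².

kg²·m⁴·s⁻⁷·mol⁻²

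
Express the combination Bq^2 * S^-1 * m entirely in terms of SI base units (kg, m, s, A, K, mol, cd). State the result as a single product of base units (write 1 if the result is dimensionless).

Bq = 1/s = s⁻¹ (activity is decays per second).
So Bq² = s⁻².
S = 1/Ω (conductance is reciprocal resistance),
    = kg⁻¹·m⁻²·s³·A².
So S⁻¹ = kg·m²·s⁻³·A⁻².
Combining: Bq²·S⁻¹·m = s⁻² · (kg·m²·s⁻³·A⁻²) · m = kg·m³·s⁻⁵·A⁻².

kg·m³·s⁻⁵·A⁻²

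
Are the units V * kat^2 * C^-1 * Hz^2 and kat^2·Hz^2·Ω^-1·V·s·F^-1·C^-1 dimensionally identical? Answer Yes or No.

Left side:
  V = W/A (potential = power per current),
      = kg·m²·s⁻³·A⁻¹.
  kat = mol/s = s⁻¹·mol (catalytic activity).
  So kat² = s⁻²·mol².
  C = A·s = s·A (charge = current × time).
  So C⁻¹ = s⁻¹·A⁻¹.
  Hz = 1/s = s⁻¹ (frequency is cycles per second).
  So Hz² = s⁻².
  Combining: V·kat²·C⁻¹·Hz² = (kg·m²·s⁻³·A⁻¹) · (s⁻²·mol²) · (s⁻¹·A⁻¹) · s⁻² = kg·m²·s⁻⁸·A⁻²·mol².
Right side:
  kat = mol/s = s⁻¹·mol (catalytic activity).
  So kat² = s⁻²·mol².
  Hz = 1/s = s⁻¹ (frequency is cycles per second).
  So Hz² = s⁻².
  Ω = V/A (resistance = voltage per current),
      = kg·m²·s⁻³·A⁻².
  So Ω⁻¹ = kg⁻¹·m⁻²·s³·A².
  V = W/A (potential = power per current),
      = kg·m²·s⁻³·A⁻¹.
  F = C/V (capacitance = charge per voltage),
      = A·s/(kg·m²·s⁻³·A⁻¹) (substituting C and V),
      = kg⁻¹·m⁻²·s⁴·A².
  So F⁻¹ = kg·m²·s⁻⁴·A⁻².
  C = A·s = s·A (charge = current × time).
  So C⁻¹ = s⁻¹·A⁻¹.
  Combining: kat²·Hz²·Ω⁻¹·V·s·F⁻¹·C⁻¹ = (s⁻²·mol²) · s⁻² · (kg⁻¹·m⁻²·s³·A²) · (kg·m²·s⁻³·A⁻¹) · s · (kg·m²·s⁻⁴·A⁻²) · (s⁻¹·A⁻¹) = kg·m²·s⁻⁸·A⁻²·mol².
Both reduce to kg·m²·s⁻⁸·A⁻²·mol².

Yes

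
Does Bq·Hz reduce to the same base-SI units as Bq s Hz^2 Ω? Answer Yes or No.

No

Left side:
  Bq = 1/s = s⁻¹ (activity is decays per second).
  Hz = 1/s = s⁻¹ (frequency is cycles per second).
  Combining: Bq·Hz = s⁻¹ · s⁻¹ = s⁻².
Right side:
  Bq = 1/s = s⁻¹ (activity is decays per second).
  Hz = 1/s = s⁻¹ (frequency is cycles per second).
  So Hz² = s⁻².
  Ω = V/A (resistance = voltage per current),
      = kg·m²·s⁻³·A⁻².
  Combining: Bq·s·Hz²·Ω = s⁻¹ · s · s⁻² · (kg·m²·s⁻³·A⁻²) = kg·m²·s⁻⁵·A⁻².
Left is s⁻²; right is kg·m²·s⁻⁵·A⁻² — different.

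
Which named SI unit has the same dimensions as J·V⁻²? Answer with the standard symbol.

J = kg·m²·s⁻².
V = kg·m²·s⁻³·A⁻¹.
So V⁻² = kg⁻²·m⁻⁴·s⁶·A².
Combining: J·V⁻² = (kg·m²·s⁻²) · (kg⁻²·m⁻⁴·s⁶·A²) = kg⁻¹·m⁻²·s⁴·A².
kg⁻¹·m⁻²·s⁴·A² is the base-SI form of the farad.

F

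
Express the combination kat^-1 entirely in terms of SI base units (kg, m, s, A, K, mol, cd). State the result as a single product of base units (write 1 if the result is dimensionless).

kat = mol/s = s⁻¹·mol (catalytic activity).
So kat⁻¹ = s·mol⁻¹.

s·mol⁻¹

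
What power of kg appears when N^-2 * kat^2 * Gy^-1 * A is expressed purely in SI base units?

N = kg·m/s² = kg·m·s⁻² (force = mass × acceleration).
So N⁻² = kg⁻²·m⁻²·s⁴.
kat = mol/s = s⁻¹·mol (catalytic activity).
So kat² = s⁻²·mol².
Gy = J/kg (absorbed dose = energy per mass),
    = m²·s⁻².
So Gy⁻¹ = m⁻²·s².
Combining: N⁻²·kat²·Gy⁻¹·A = (kg⁻²·m⁻²·s⁴) · (s⁻²·mol²) · (m⁻²·s²) · A = kg⁻²·m⁻⁴·s⁴·A·mol².
The exponent of kg is -2.

-2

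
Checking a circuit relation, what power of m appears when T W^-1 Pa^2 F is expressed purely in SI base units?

T = kg·s⁻²·A⁻¹.
W = kg·m²·s⁻³.
So W⁻¹ = kg⁻¹·m⁻²·s³.
Pa = kg·m⁻¹·s⁻².
So Pa² = kg²·m⁻²·s⁻⁴.
F = kg⁻¹·m⁻²·s⁴·A².
Combining: T·W⁻¹·Pa²·F = (kg·s⁻²·A⁻¹) · (kg⁻¹·m⁻²·s³) · (kg²·m⁻²·s⁻⁴) · (kg⁻¹·m⁻²·s⁴·A²) = kg·m⁻⁶·s·A.
The exponent of m is -6.

-6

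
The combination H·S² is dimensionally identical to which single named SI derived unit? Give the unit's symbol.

F

H = kg·m²·s⁻²·A⁻².
S = kg⁻¹·m⁻²·s³·A².
So S² = kg⁻²·m⁻⁴·s⁶·A⁴.
Combining: H·S² = (kg·m²·s⁻²·A⁻²) · (kg⁻²·m⁻⁴·s⁶·A⁴) = kg⁻¹·m⁻²·s⁴·A².
kg⁻¹·m⁻²·s⁴·A² is the base-SI form of the farad.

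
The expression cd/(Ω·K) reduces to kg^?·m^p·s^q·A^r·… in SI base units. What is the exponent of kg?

-1

Ω = V/A (resistance = voltage per current),
    = kg·m²·s⁻³·A⁻².
So Ω⁻¹ = kg⁻¹·m⁻²·s³·A².
Combining: Ω⁻¹·cd·K⁻¹ = (kg⁻¹·m⁻²·s³·A²) · cd · K⁻¹ = kg⁻¹·m⁻²·s³·A²·K⁻¹·cd.
The exponent of kg is -1.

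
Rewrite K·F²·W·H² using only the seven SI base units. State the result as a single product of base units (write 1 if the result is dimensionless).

F = C/V (capacitance = charge per voltage),
    = A·s/(kg·m²·s⁻³·A⁻¹) (substituting C and V),
    = kg⁻¹·m⁻²·s⁴·A².
So F² = kg⁻²·m⁻⁴·s⁸·A⁴.
W = J/s (power = energy per time),
    = kg·m²·s⁻³.
H = Wb/A (inductance = flux per current),
    = kg·m²·s⁻²·A⁻².
So H² = kg²·m⁴·s⁻⁴·A⁻⁴.
Combining: K·F²·W·H² = K · (kg⁻²·m⁻⁴·s⁸·A⁴) · (kg·m²·s⁻³) · (kg²·m⁴·s⁻⁴·A⁻⁴) = kg·m²·s·K.

kg·m²·s·K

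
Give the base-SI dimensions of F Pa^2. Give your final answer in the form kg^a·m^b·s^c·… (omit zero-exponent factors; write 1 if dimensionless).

F = C/V (capacitance = charge per voltage),
    = A·s/(kg·m²·s⁻³·A⁻¹) (substituting C and V),
    = kg⁻¹·m⁻²·s⁴·A².
Pa = N/m² (pressure = force per area),
    = kg·m⁻¹·s⁻².
So Pa² = kg²·m⁻²·s⁻⁴.
Combining: F·Pa² = (kg⁻¹·m⁻²·s⁴·A²) · (kg²·m⁻²·s⁻⁴) = kg·m⁻⁴·A².

kg·m⁻⁴·A²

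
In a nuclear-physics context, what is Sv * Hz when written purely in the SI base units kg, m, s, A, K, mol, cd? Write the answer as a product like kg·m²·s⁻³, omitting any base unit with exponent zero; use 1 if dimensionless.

m²·s⁻³

Sv = J/kg (equivalent dose = energy per mass),
    = m²·s⁻².
Hz = 1/s = s⁻¹ (frequency is cycles per second).
Combining: Sv·Hz = (m²·s⁻²) · s⁻¹ = m²·s⁻³.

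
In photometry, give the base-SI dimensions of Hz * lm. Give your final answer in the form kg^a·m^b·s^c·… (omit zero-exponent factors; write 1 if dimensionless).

s⁻¹·cd

Hz = s⁻¹.
lm = cd.
Combining: Hz·lm = s⁻¹ · cd = s⁻¹·cd.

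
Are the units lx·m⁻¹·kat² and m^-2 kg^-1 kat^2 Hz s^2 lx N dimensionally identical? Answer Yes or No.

No

Left side:
  lx = m⁻²·cd.
  kat = s⁻¹·mol.
  So kat² = s⁻²·mol².
  Combining: lx·m⁻¹·kat² = (m⁻²·cd) · m⁻¹ · (s⁻²·mol²) = m⁻³·s⁻²·mol²·cd.
Right side:
  kat = mol/s = s⁻¹·mol (catalytic activity).
  So kat² = s⁻²·mol².
  Hz = 1/s = s⁻¹ (frequency is cycles per second).
  lx = lm/m² (illuminance = luminous flux per area),
      = m⁻²·cd.
  N = kg·m/s² = kg·m·s⁻² (force = mass × acceleration).
  Combining: m⁻²·kg⁻¹·kat²·Hz·s²·lx·N = m⁻² · kg⁻¹ · (s⁻²·mol²) · s⁻¹ · s² · (m⁻²·cd) · (kg·m·s⁻²) = m⁻³·s⁻³·mol²·cd.
Left is m⁻³·s⁻²·mol²·cd; right is m⁻³·s⁻³·mol²·cd — different.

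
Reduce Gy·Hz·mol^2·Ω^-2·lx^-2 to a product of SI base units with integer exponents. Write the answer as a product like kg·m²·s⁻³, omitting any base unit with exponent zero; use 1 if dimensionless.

Gy = m²·s⁻².
Hz = s⁻¹.
Ω = kg·m²·s⁻³·A⁻².
So Ω⁻² = kg⁻²·m⁻⁴·s⁶·A⁴.
lx = m⁻²·cd.
So lx⁻² = m⁴·cd⁻².
Combining: Gy·Hz·mol²·Ω⁻²·lx⁻² = (m²·s⁻²) · s⁻¹ · mol² · (kg⁻²·m⁻⁴·s⁶·A⁴) · (m⁴·cd⁻²) = kg⁻²·m²·s³·A⁴·mol²·cd⁻².

kg⁻²·m²·s³·A⁴·mol²·cd⁻²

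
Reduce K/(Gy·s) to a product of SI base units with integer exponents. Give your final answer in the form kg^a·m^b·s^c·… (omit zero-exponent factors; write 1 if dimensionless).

m⁻²·s·K

Gy = m²·s⁻².
So Gy⁻¹ = m⁻²·s².
Combining: K·Gy⁻¹·s⁻¹ = K · (m⁻²·s²) · s⁻¹ = m⁻²·s·K.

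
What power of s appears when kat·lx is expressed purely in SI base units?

-1

kat = s⁻¹·mol.
lx = m⁻²·cd.
Combining: kat·lx = (s⁻¹·mol) · (m⁻²·cd) = m⁻²·s⁻¹·mol·cd.
The exponent of s is -1.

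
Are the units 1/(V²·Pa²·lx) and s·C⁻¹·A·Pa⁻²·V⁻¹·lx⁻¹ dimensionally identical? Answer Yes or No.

Left side:
  V = kg·m²·s⁻³·A⁻¹.
  So V⁻² = kg⁻²·m⁻⁴·s⁶·A².
  Pa = kg·m⁻¹·s⁻².
  So Pa⁻² = kg⁻²·m²·s⁴.
  lx = m⁻²·cd.
  So lx⁻¹ = m²·cd⁻¹.
  Combining: V⁻²·Pa⁻²·lx⁻¹ = (kg⁻²·m⁻⁴·s⁶·A²) · (kg⁻²·m²·s⁴) · (m²·cd⁻¹) = kg⁻⁴·s¹⁰·A²·cd⁻¹.
Right side:
  C = s·A.
  So C⁻¹ = s⁻¹·A⁻¹.
  Pa = kg·m⁻¹·s⁻².
  So Pa⁻² = kg⁻²·m²·s⁴.
  V = kg·m²·s⁻³·A⁻¹.
  So V⁻¹ = kg⁻¹·m⁻²·s³·A.
  lx = m⁻²·cd.
  So lx⁻¹ = m²·cd⁻¹.
  Combining: s·C⁻¹·A·Pa⁻²·V⁻¹·lx⁻¹ = s · (s⁻¹·A⁻¹) · A · (kg⁻²·m²·s⁴) · (kg⁻¹·m⁻²·s³·A) · (m²·cd⁻¹) = kg⁻³·m²·s⁷·A·cd⁻¹.
Left is kg⁻⁴·s¹⁰·A²·cd⁻¹; right is kg⁻³·m²·s⁷·A·cd⁻¹ — different.

No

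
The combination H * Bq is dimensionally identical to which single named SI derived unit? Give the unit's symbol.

H = Wb/A (inductance = flux per current),
    = kg·m²·s⁻²·A⁻².
Bq = 1/s = s⁻¹ (activity is decays per second).
Combining: H·Bq = (kg·m²·s⁻²·A⁻²) · s⁻¹ = kg·m²·s⁻³·A⁻².
kg·m²·s⁻³·A⁻² is the base-SI form of the ohm.

Ω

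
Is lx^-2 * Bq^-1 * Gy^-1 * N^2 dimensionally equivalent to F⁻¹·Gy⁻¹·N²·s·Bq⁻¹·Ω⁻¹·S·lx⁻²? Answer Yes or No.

No

Left side:
  lx = lm/m² (illuminance = luminous flux per area),
      = m⁻²·cd.
  So lx⁻² = m⁴·cd⁻².
  Bq = 1/s = s⁻¹ (activity is decays per second).
  So Bq⁻¹ = s.
  Gy = J/kg (absorbed dose = energy per mass),
      = m²·s⁻².
  So Gy⁻¹ = m⁻²·s².
  N = kg·m/s² = kg·m·s⁻² (force = mass × acceleration).
  So N² = kg²·m²·s⁻⁴.
  Combining: lx⁻²·Bq⁻¹·Gy⁻¹·N² = (m⁴·cd⁻²) · s · (m⁻²·s²) · (kg²·m²·s⁻⁴) = kg²·m⁴·s⁻¹·cd⁻².
Right side:
  F = C/V (capacitance = charge per voltage),
      = A·s/(kg·m²·s⁻³·A⁻¹) (substituting C and V),
      = kg⁻¹·m⁻²·s⁴·A².
  So F⁻¹ = kg·m²·s⁻⁴·A⁻².
  Gy = J/kg (absorbed dose = energy per mass),
      = m²·s⁻².
  So Gy⁻¹ = m⁻²·s².
  N = kg·m/s² = kg·m·s⁻² (force = mass × acceleration).
  So N² = kg²·m²·s⁻⁴.
  Bq = 1/s = s⁻¹ (activity is decays per second).
  So Bq⁻¹ = s.
  Ω = V/A (resistance = voltage per current),
      = kg·m²·s⁻³·A⁻².
  So Ω⁻¹ = kg⁻¹·m⁻²·s³·A².
  S = 1/Ω (conductance is reciprocal resistance),
      = kg⁻¹·m⁻²·s³·A².
  lx = lm/m² (illuminance = luminous flux per area),
      = m⁻²·cd.
  So lx⁻² = m⁴·cd⁻².
  Combining: F⁻¹·Gy⁻¹·N²·s·Bq⁻¹·Ω⁻¹·S·lx⁻² = (kg·m²·s⁻⁴·A⁻²) · (m⁻²·s²) · (kg²·m²·s⁻⁴) · s · s · (kg⁻¹·m⁻²·s³·A²) · (kg⁻¹·m⁻²·s³·A²) · (m⁴·cd⁻²) = kg·m²·s²·A²·cd⁻².
Left is kg²·m⁴·s⁻¹·cd⁻²; right is kg·m²·s²·A²·cd⁻² — different.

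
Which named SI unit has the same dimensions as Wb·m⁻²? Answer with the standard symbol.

Wb = V·s (flux: a volt is a weber per second),
    = kg·m²·s⁻²·A⁻¹.
Combining: Wb·m⁻² = (kg·m²·s⁻²·A⁻¹) · m⁻² = kg·s⁻²·A⁻¹.
kg·s⁻²·A⁻¹ is the base-SI form of the tesla.

T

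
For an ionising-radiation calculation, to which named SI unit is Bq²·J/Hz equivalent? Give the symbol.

W

Bq = s⁻¹.
So Bq² = s⁻².
Hz = s⁻¹.
So Hz⁻¹ = s.
J = kg·m²·s⁻².
Combining: Bq²·Hz⁻¹·J = s⁻² · s · (kg·m²·s⁻²) = kg·m²·s⁻³.
kg·m²·s⁻³ is the base-SI form of the watt.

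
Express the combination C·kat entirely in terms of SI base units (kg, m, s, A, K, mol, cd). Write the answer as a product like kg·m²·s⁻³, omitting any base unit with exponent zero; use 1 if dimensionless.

C = A·s = s·A (charge = current × time).
kat = mol/s = s⁻¹·mol (catalytic activity).
Combining: C·kat = (s·A) · (s⁻¹·mol) = A·mol.

A·mol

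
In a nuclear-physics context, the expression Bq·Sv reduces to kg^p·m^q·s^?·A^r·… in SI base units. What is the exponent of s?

-3

Bq = s⁻¹.
Sv = m²·s⁻².
Combining: Bq·Sv = s⁻¹ · (m²·s⁻²) = m²·s⁻³.
The exponent of s is -3.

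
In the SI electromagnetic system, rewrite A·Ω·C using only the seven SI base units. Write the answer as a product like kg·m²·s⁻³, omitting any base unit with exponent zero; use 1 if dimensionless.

Ω = V/A (resistance = voltage per current),
    = kg·m²·s⁻³·A⁻².
C = A·s = s·A (charge = current × time).
Combining: A·Ω·C = A · (kg·m²·s⁻³·A⁻²) · (s·A) = kg·m²·s⁻².

kg·m²·s⁻²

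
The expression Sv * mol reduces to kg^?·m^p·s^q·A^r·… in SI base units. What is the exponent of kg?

Sv = J/kg (equivalent dose = energy per mass),
    = m²·s⁻².
Combining: Sv·mol = (m²·s⁻²) · mol = m²·s⁻²·mol.
The exponent of kg is 0.

0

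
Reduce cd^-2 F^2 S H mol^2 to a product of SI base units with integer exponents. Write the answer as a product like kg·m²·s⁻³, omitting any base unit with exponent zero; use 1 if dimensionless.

kg⁻²·m⁻⁴·s⁹·A⁴·mol²·cd⁻²

F = C/V (capacitance = charge per voltage),
    = A·s/(kg·m²·s⁻³·A⁻¹) (substituting C and V),
    = kg⁻¹·m⁻²·s⁴·A².
So F² = kg⁻²·m⁻⁴·s⁸·A⁴.
S = 1/Ω (conductance is reciprocal resistance),
    = kg⁻¹·m⁻²·s³·A².
H = Wb/A (inductance = flux per current),
    = kg·m²·s⁻²·A⁻².
Combining: cd⁻²·F²·S·H·mol² = cd⁻² · (kg⁻²·m⁻⁴·s⁸·A⁴) · (kg⁻¹·m⁻²·s³·A²) · (kg·m²·s⁻²·A⁻²) · mol² = kg⁻²·m⁻⁴·s⁹·A⁴·mol²·cd⁻².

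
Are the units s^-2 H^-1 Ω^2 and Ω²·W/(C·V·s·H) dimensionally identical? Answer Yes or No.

Left side:
  H = Wb/A (inductance = flux per current),
      = kg·m²·s⁻²·A⁻².
  So H⁻¹ = kg⁻¹·m⁻²·s²·A².
  Ω = V/A (resistance = voltage per current),
      = kg·m²·s⁻³·A⁻².
  So Ω² = kg²·m⁴·s⁻⁶·A⁻⁴.
  Combining: s⁻²·H⁻¹·Ω² = s⁻² · (kg⁻¹·m⁻²·s²·A²) · (kg²·m⁴·s⁻⁶·A⁻⁴) = kg·m²·s⁻⁶·A⁻².
Right side:
  Ω = V/A (resistance = voltage per current),
      = kg·m²·s⁻³·A⁻².
  So Ω² = kg²·m⁴·s⁻⁶·A⁻⁴.
  C = A·s = s·A (charge = current × time).
  So C⁻¹ = s⁻¹·A⁻¹.
  V = W/A (potential = power per current),
      = kg·m²·s⁻³·A⁻¹.
  So V⁻¹ = kg⁻¹·m⁻²·s³·A.
  W = J/s (power = energy per time),
      = kg·m²·s⁻³.
  H = Wb/A (inductance = flux per current),
      = kg·m²·s⁻²·A⁻².
  So H⁻¹ = kg⁻¹·m⁻²·s²·A².
  Combining: Ω²·C⁻¹·V⁻¹·s⁻¹·W·H⁻¹ = (kg²·m⁴·s⁻⁶·A⁻⁴) · (s⁻¹·A⁻¹) · (kg⁻¹·m⁻²·s³·A) · s⁻¹ · (kg·m²·s⁻³) · (kg⁻¹·m⁻²·s²·A²) = kg·m²·s⁻⁶·A⁻².
Both reduce to kg·m²·s⁻⁶·A⁻².

Yes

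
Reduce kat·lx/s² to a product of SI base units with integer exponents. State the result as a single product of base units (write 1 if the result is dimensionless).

kat = mol/s = s⁻¹·mol (catalytic activity).
lx = lm/m² (illuminance = luminous flux per area),
    = m⁻²·cd.
Combining: kat·s⁻²·lx = (s⁻¹·mol) · s⁻² · (m⁻²·cd) = m⁻²·s⁻³·mol·cd.

m⁻²·s⁻³·mol·cd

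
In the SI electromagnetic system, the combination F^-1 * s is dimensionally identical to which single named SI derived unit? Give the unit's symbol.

Ω

F = kg⁻¹·m⁻²·s⁴·A².
So F⁻¹ = kg·m²·s⁻⁴·A⁻².
Combining: F⁻¹·s = (kg·m²·s⁻⁴·A⁻²) · s = kg·m²·s⁻³·A⁻².
kg·m²·s⁻³·A⁻² is the base-SI form of the ohm.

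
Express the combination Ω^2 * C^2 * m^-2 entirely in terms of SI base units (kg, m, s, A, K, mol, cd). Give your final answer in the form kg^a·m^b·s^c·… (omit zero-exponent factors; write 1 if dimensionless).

kg²·m²·s⁻⁴·A⁻²

Ω = V/A (resistance = voltage per current),
    = kg·m²·s⁻³·A⁻².
So Ω² = kg²·m⁴·s⁻⁶·A⁻⁴.
C = A·s = s·A (charge = current × time).
So C² = s²·A².
Combining: Ω²·C²·m⁻² = (kg²·m⁴·s⁻⁶·A⁻⁴) · (s²·A²) · m⁻² = kg²·m²·s⁻⁴·A⁻².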